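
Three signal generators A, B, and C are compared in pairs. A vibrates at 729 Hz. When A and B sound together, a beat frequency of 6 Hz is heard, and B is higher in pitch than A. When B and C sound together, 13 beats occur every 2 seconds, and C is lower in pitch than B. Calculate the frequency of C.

728.5 Hz

B is above A, so f_B = 729 + 6 = 735 Hz.
B–C: Beat frequency = 13/2 = 6.5 Hz.
C is below B, so f_C = 735 − 6.5 = 728.5 Hz.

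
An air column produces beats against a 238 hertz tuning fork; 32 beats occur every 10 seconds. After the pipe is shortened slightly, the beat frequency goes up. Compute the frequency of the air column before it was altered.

241.2 Hz

Beat frequency = 32/10 = 3.2 Hz.
|f − 238| = 3.2, so the air column was at either 234.8 Hz or 241.2 Hz.
A shorter pipe has a higher fundamental; the adjustment raises the air column's frequency.
The beat rate rose, so the adjustment moved the air column further from 238 Hz — it was already above the reference.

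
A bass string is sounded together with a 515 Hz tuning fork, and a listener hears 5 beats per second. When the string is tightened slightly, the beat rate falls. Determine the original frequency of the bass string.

510 Hz

|f − 515| = 5, so the bass string was at either 510 Hz or 520 Hz.
Increasing tension raises a string's frequency; the adjustment raises the bass string's frequency.
The beat rate fell, so the adjustment moved the bass string toward 515 Hz — it must have started below the reference.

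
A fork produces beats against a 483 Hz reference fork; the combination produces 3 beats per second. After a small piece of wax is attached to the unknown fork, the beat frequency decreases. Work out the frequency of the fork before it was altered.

486 Hz

|f − 483| = 3, so the fork was at either 480 Hz or 486 Hz.
Loading a fork with wax lowers its frequency; the adjustment lowers the fork's frequency.
The beat rate fell, so the adjustment moved the fork toward 483 Hz — it must have started above the reference.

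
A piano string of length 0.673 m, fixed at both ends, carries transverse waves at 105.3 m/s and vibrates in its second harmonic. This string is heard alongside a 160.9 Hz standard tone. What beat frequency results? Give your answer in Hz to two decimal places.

For a string fixed at both ends, f_n = n·v/(2L) = 2·105.3/(2·0.673) = 156.4636 Hz.
f_beat = |156.4636 − 160.9| = 4.44 Hz.

4.44 Hz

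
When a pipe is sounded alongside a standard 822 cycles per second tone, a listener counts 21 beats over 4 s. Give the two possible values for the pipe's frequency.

Beat frequency = 21/4 = 5.25 Hz.
|f − 822| = 5.25, so f = 822 ± 5.25.

816.75 Hz or 827.25 Hz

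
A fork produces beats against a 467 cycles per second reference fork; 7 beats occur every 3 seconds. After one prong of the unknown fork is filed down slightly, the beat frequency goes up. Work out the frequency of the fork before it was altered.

469.3333 Hz

Beat frequency = 7/3 = 2.3333 Hz.
|f − 467| = 2.3333, so the fork was at either 464.6667 Hz or 469.3333 Hz.
Filing a prong removes mass and raises the fork's frequency; the adjustment raises the fork's frequency.
The beat rate rose, so the adjustment moved the fork further from 467 Hz — it was already above the reference.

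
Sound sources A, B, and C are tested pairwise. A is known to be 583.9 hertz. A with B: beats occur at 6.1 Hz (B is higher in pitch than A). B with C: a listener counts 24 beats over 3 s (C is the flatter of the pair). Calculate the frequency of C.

B is above A, so f_B = 583.9 + 6.1 = 590 Hz.
B–C: Beat frequency = 24/3 = 8 Hz.
C is below B, so f_C = 590 − 8 = 582 Hz.

582 Hz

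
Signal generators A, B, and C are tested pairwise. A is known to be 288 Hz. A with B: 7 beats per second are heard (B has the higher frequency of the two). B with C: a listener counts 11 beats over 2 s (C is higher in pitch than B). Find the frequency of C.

300.5 Hz

B is above A, so f_B = 288 + 7 = 295 Hz.
B–C: Beat frequency = 11/2 = 5.5 Hz.
C is above B, so f_C = 295 + 5.5 = 300.5 Hz.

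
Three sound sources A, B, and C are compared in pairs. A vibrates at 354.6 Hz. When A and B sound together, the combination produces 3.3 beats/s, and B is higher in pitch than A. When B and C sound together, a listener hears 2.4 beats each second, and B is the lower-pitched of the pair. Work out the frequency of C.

B is above A, so f_B = 354.6 + 3.3 = 357.9 Hz.
C is above B, so f_C = 357.9 + 2.4 = 360.3 Hz.

360.3 Hz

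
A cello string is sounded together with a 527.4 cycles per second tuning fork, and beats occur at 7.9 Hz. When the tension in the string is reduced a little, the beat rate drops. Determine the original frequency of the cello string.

535.3 Hz

|f − 527.4| = 7.9, so the cello string was at either 519.5 Hz or 535.3 Hz.
Lower tension means lower frequency; the adjustment lowers the cello string's frequency.
The beat rate fell, so the adjustment moved the cello string toward 527.4 Hz — it must have started above the reference.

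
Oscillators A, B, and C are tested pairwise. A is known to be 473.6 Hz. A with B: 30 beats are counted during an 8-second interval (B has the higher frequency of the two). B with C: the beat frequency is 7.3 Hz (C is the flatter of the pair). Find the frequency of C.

470.05 Hz

A–B: Beat frequency = 30/8 = 3.75 Hz.
B is above A, so f_B = 473.6 + 3.75 = 477.35 Hz.
C is below B, so f_C = 477.35 − 7.3 = 470.05 Hz.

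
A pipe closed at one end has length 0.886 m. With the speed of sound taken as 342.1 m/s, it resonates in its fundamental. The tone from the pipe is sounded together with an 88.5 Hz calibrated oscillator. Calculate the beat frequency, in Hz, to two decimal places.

8.03 Hz

Closed pipe (odd harmonics): f_n = n·v/(4L) = 1·342.1/(4·0.886) = 96.5293 Hz.
f_beat = |96.5293 − 88.5| = 8.03 Hz.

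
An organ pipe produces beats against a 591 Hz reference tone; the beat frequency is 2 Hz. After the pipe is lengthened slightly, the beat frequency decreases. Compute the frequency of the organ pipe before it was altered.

|f − 591| = 2, so the organ pipe was at either 589 Hz or 593 Hz.
A longer pipe has a lower fundamental; the adjustment lowers the organ pipe's frequency.
The beat rate fell, so the adjustment moved the organ pipe toward 591 Hz — it must have started above the reference.

593 Hz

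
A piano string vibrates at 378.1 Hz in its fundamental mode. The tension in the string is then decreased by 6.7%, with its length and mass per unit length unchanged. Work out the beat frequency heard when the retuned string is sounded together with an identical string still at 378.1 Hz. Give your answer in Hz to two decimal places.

For a string, f ∝ √T, so the new frequency is 378.1·√0.933 = 365.2141 Hz.
f_beat = |365.2141 − 378.1| = 12.89 Hz.

12.89 Hz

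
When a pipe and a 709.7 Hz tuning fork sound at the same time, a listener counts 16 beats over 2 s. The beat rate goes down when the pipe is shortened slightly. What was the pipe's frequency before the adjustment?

Beat frequency = 16/2 = 8 Hz.
|f − 709.7| = 8, so the pipe was at either 701.7 Hz or 717.7 Hz.
A shorter pipe has a higher fundamental; the adjustment raises the pipe's frequency.
The beat rate fell, so the adjustment moved the pipe toward 709.7 Hz — it must have started below the reference.

701.7 Hz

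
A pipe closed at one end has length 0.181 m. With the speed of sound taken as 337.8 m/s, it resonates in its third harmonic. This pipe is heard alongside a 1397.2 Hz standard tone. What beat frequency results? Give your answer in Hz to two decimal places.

2.52 Hz

Closed pipe (odd harmonics): f_n = n·v/(4L) = 3·337.8/(4·0.181) = 1399.7238 Hz.
f_beat = |1399.7238 − 1397.2| = 2.52 Hz.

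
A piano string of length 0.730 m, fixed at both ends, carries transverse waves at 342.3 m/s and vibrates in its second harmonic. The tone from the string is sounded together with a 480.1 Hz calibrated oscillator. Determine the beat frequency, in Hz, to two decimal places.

11.20 Hz

For a string fixed at both ends, f_n = n·v/(2L) = 2·342.3/(2·0.730) = 468.9041 Hz.
f_beat = |468.9041 − 480.1| = 11.20 Hz.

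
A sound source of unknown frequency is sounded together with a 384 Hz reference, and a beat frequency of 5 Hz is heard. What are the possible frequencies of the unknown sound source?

|f − 384| = 5, so f = 384 ± 5.

379 Hz or 389 Hz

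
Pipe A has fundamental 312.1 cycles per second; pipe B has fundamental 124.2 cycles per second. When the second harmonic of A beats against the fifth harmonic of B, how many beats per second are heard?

3.2 Hz

Second harmonic of the first: 2·312.1 = 624.2 Hz.
Fifth harmonic of the second: 5·124.2 = 621.0 Hz.
f_beat = |624.2 − 621.0| = 3.2 Hz.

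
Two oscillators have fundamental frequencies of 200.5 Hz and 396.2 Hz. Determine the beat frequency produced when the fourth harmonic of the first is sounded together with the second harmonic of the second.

Fourth harmonic of the first: 4·200.5 = 802.0 Hz.
Second harmonic of the second: 2·396.2 = 792.4 Hz.
f_beat = |802.0 − 792.4| = 9.6 Hz.

9.6 Hz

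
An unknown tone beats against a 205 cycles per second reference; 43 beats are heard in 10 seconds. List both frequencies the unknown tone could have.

200.7 Hz or 209.3 Hz

Beat frequency = 43/10 = 4.3 Hz.
|f − 205| = 4.3, so f = 205 ± 4.3.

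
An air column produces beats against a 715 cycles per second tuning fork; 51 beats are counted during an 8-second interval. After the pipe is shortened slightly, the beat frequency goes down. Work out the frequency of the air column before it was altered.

708.625 Hz

Beat frequency = 51/8 = 6.375 Hz.
|f − 715| = 6.375, so the air column was at either 708.625 Hz or 721.375 Hz.
A shorter pipe has a higher fundamental; the adjustment raises the air column's frequency.
The beat rate fell, so the adjustment moved the air column toward 715 Hz — it must have started below the reference.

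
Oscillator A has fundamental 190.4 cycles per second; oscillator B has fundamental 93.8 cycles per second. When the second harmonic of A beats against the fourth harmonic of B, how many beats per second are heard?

5.6 Hz

Second harmonic of the first: 2·190.4 = 380.8 Hz.
Fourth harmonic of the second: 4·93.8 = 375.2 Hz.
f_beat = |380.8 − 375.2| = 5.6 Hz.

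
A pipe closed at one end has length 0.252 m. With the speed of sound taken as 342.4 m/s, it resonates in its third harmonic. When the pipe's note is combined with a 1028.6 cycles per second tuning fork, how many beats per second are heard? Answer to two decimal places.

Closed pipe (odd harmonics): f_n = n·v/(4L) = 3·342.4/(4·0.252) = 1019.0476 Hz.
f_beat = |1019.0476 − 1028.6| = 9.55 Hz.

9.55 Hz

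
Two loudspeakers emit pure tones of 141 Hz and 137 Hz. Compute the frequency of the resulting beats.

Beats arise from superposition of two nearby frequencies; the beat rate is |f₁ − f₂|.
|141 − 137| = 4 Hz.

4 Hz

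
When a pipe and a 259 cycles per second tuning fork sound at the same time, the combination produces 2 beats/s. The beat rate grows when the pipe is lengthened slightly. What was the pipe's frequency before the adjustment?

257 Hz

|f − 259| = 2, so the pipe was at either 257 Hz or 261 Hz.
A longer pipe has a lower fundamental; the adjustment lowers the pipe's frequency.
The beat rate rose, so the adjustment moved the pipe further from 259 Hz — it was already below the reference.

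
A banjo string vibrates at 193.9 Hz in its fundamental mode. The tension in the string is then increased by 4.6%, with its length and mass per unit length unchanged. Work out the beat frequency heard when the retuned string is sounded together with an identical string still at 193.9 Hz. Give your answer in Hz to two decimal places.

4.41 Hz

For a string, f ∝ √T, so the new frequency is 193.9·√1.046 = 198.3096 Hz.
f_beat = |198.3096 − 193.9| = 4.41 Hz.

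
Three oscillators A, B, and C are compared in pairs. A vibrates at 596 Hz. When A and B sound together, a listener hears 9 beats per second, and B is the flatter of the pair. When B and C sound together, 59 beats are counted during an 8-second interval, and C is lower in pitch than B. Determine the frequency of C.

579.625 Hz

B is below A, so f_B = 596 − 9 = 587 Hz.
B–C: Beat frequency = 59/8 = 7.375 Hz.
C is below B, so f_C = 587 − 7.375 = 579.625 Hz.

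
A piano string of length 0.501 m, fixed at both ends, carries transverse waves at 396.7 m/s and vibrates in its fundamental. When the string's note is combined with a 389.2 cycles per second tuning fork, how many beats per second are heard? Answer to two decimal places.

For a string fixed at both ends, f_n = n·v/(2L) = 1·396.7/(2·0.501) = 395.9082 Hz.
f_beat = |395.9082 − 389.2| = 6.71 Hz.

6.71 Hz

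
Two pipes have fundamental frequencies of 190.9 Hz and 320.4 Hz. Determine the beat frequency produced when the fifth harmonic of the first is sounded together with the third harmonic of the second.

Fifth harmonic of the first: 5·190.9 = 954.5 Hz.
Third harmonic of the second: 3·320.4 = 961.2 Hz.
f_beat = |954.5 − 961.2| = 6.7 Hz.

6.7 Hz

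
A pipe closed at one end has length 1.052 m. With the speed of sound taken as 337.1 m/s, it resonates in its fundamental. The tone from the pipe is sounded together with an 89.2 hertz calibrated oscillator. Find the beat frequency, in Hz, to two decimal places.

9.09 Hz

Closed pipe (odd harmonics): f_n = n·v/(4L) = 1·337.1/(4·1.052) = 80.1093 Hz.
f_beat = |80.1093 − 89.2| = 9.09 Hz.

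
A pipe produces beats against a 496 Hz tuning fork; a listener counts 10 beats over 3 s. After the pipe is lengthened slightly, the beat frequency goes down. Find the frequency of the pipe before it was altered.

Beat frequency = 10/3 = 3.3333 Hz.
|f − 496| = 3.3333, so the pipe was at either 492.6667 Hz or 499.3333 Hz.
A longer pipe has a lower fundamental; the adjustment lowers the pipe's frequency.
The beat rate fell, so the adjustment moved the pipe toward 496 Hz — it must have started above the reference.

499.3333 Hz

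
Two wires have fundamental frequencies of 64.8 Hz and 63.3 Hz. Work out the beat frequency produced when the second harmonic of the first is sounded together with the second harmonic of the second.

3.0 Hz

Second harmonic of the first: 2·64.8 = 129.6 Hz.
Second harmonic of the second: 2·63.3 = 126.6 Hz.
f_beat = |129.6 − 126.6| = 3.0 Hz.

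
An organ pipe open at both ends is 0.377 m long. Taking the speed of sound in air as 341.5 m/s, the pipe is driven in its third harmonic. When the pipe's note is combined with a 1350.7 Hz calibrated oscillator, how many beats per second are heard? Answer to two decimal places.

8.05 Hz

Open pipe: f_n = n·v/(2L) = 3·341.5/(2·0.377) = 1358.7533 Hz.
f_beat = |1358.7533 − 1350.7| = 8.05 Hz.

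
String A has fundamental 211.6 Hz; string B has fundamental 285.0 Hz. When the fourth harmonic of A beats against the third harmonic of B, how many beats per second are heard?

Fourth harmonic of the first: 4·211.6 = 846.4 Hz.
Third harmonic of the second: 3·285.0 = 855.0 Hz.
f_beat = |846.4 − 855.0| = 8.6 Hz.

8.6 Hz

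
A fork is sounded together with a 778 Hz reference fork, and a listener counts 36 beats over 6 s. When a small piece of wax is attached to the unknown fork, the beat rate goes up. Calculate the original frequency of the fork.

772 Hz

Beat frequency = 36/6 = 6 Hz.
|f − 778| = 6, so the fork was at either 772 Hz or 784 Hz.
Loading a fork with wax lowers its frequency; the adjustment lowers the fork's frequency.
The beat rate rose, so the adjustment moved the fork further from 778 Hz — it was already below the reference.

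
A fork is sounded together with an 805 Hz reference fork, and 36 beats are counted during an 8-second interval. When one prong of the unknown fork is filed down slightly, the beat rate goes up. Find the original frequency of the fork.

809.5 Hz

Beat frequency = 36/8 = 4.5 Hz.
|f − 805| = 4.5, so the fork was at either 800.5 Hz or 809.5 Hz.
Filing a prong removes mass and raises the fork's frequency; the adjustment raises the fork's frequency.
The beat rate rose, so the adjustment moved the fork further from 805 Hz — it was already above the reference.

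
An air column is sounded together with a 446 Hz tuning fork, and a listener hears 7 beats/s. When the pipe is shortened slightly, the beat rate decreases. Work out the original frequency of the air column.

439 Hz

|f − 446| = 7, so the air column was at either 439 Hz or 453 Hz.
A shorter pipe has a higher fundamental; the adjustment raises the air column's frequency.
The beat rate fell, so the adjustment moved the air column toward 446 Hz — it must have started below the reference.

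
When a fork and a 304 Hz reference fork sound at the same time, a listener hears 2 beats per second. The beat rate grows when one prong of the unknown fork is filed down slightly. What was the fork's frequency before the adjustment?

306 Hz

|f − 304| = 2, so the fork was at either 302 Hz or 306 Hz.
Filing a prong removes mass and raises the fork's frequency; the adjustment raises the fork's frequency.
The beat rate rose, so the adjustment moved the fork further from 304 Hz — it was already above the reference.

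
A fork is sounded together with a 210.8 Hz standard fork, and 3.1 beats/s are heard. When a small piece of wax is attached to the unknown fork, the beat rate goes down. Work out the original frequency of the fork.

213.9 Hz

|f − 210.8| = 3.1, so the fork was at either 207.7 Hz or 213.9 Hz.
Loading a fork with wax lowers its frequency; the adjustment lowers the fork's frequency.
The beat rate fell, so the adjustment moved the fork toward 210.8 Hz — it must have started above the reference.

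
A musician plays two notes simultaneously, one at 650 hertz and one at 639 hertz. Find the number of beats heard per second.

11 Hz

Beats arise from superposition of two nearby frequencies; the beat rate is |f₁ − f₂|.
|650 − 639| = 11 Hz.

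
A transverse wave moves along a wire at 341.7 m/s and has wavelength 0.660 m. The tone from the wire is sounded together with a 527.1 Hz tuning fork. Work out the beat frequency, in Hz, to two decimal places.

9.37 Hz

Source frequency f = v/λ = 341.7/0.660 = 517.7273 Hz.
f_beat = |517.7273 − 527.1| = 9.37 Hz.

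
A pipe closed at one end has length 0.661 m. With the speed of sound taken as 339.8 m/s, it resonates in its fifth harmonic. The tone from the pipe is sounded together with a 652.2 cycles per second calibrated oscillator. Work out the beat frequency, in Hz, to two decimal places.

9.61 Hz

Closed pipe (odd harmonics): f_n = n·v/(4L) = 5·339.8/(4·0.661) = 642.5870 Hz.
f_beat = |642.5870 − 652.2| = 9.61 Hz.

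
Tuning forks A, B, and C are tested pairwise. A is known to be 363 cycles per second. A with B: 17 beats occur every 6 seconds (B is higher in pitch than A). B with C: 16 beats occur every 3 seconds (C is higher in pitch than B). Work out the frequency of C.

A–B: Beat frequency = 17/6 = 2.8333 Hz.
B is above A, so f_B = 363 + 2.8333 = 365.8333 Hz.
B–C: Beat frequency = 16/3 = 5.3333 Hz.
C is above B, so f_C = 365.8333 + 5.3333 = 371.1667 Hz.

371.1667 Hz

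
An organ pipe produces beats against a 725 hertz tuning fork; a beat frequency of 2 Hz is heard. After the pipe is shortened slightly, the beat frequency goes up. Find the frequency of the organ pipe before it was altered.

727 Hz

|f − 725| = 2, so the organ pipe was at either 723 Hz or 727 Hz.
A shorter pipe has a higher fundamental; the adjustment raises the organ pipe's frequency.
The beat rate rose, so the adjustment moved the organ pipe further from 725 Hz — it was already above the reference.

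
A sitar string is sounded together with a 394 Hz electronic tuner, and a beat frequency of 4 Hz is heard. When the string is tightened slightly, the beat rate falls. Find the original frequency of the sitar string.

|f − 394| = 4, so the sitar string was at either 390 Hz or 398 Hz.
Increasing tension raises a string's frequency; the adjustment raises the sitar string's frequency.
The beat rate fell, so the adjustment moved the sitar string toward 394 Hz — it must have started below the reference.

390 Hz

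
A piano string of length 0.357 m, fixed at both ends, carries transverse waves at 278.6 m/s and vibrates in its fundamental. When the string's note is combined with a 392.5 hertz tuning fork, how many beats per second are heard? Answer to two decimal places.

2.30 Hz

For a string fixed at both ends, f_n = n·v/(2L) = 1·278.6/(2·0.357) = 390.1961 Hz.
f_beat = |390.1961 − 392.5| = 2.30 Hz.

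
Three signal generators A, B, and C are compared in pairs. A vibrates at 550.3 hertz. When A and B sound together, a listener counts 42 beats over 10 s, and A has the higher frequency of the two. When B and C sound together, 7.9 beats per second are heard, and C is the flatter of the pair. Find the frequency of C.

538.2 Hz

A–B: Beat frequency = 42/10 = 4.2 Hz.
B is below A, so f_B = 550.3 − 4.2 = 546.1 Hz.
C is below B, so f_C = 546.1 − 7.9 = 538.2 Hz.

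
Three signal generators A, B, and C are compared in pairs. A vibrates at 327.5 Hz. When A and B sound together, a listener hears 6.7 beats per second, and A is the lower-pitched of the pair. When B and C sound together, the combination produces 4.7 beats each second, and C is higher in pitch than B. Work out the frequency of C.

B is above A, so f_B = 327.5 + 6.7 = 334.2 Hz.
C is above B, so f_C = 334.2 + 4.7 = 338.9 Hz.

338.9 Hz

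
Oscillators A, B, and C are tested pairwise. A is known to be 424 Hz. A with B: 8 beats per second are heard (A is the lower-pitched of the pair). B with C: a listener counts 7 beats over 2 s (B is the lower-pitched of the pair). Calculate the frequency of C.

B is above A, so f_B = 424 + 8 = 432 Hz.
B–C: Beat frequency = 7/2 = 3.5 Hz.
C is above B, so f_C = 432 + 3.5 = 435.5 Hz.

435.5 Hz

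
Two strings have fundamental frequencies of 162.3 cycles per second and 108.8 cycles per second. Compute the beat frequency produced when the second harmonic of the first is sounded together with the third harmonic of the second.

Second harmonic of the first: 2·162.3 = 324.6 Hz.
Third harmonic of the second: 3·108.8 = 326.4 Hz.
f_beat = |324.6 − 326.4| = 1.8 Hz.

1.8 Hz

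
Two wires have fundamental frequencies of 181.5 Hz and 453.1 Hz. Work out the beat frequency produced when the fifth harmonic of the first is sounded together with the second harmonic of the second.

1.3 Hz

Fifth harmonic of the first: 5·181.5 = 907.5 Hz.
Second harmonic of the second: 2·453.1 = 906.2 Hz.
f_beat = |907.5 − 906.2| = 1.3 Hz.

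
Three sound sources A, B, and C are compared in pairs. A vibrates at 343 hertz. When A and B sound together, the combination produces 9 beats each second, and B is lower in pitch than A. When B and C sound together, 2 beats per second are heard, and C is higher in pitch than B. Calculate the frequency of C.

B is below A, so f_B = 343 − 9 = 334 Hz.
C is above B, so f_C = 334 + 2 = 336 Hz.

336 Hz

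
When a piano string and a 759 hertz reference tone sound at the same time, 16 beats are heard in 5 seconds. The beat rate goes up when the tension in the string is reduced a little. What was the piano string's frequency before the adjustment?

755.8 Hz

Beat frequency = 16/5 = 3.2 Hz.
|f − 759| = 3.2, so the piano string was at either 755.8 Hz or 762.2 Hz.
Lower tension means lower frequency; the adjustment lowers the piano string's frequency.
The beat rate rose, so the adjustment moved the piano string further from 759 Hz — it was already below the reference.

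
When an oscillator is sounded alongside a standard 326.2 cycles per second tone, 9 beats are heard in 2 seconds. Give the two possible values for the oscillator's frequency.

Beat frequency = 9/2 = 4.5 Hz.
|f − 326.2| = 4.5, so f = 326.2 ± 4.5.

321.7 Hz or 330.7 Hz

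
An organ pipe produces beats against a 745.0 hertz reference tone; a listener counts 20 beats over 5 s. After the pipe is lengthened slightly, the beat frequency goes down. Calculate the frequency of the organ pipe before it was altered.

Beat frequency = 20/5 = 4 Hz.
|f − 745.0| = 4, so the organ pipe was at either 741 Hz or 749 Hz.
A longer pipe has a lower fundamental; the adjustment lowers the organ pipe's frequency.
The beat rate fell, so the adjustment moved the organ pipe toward 745.0 Hz — it must have started above the reference.

749 Hz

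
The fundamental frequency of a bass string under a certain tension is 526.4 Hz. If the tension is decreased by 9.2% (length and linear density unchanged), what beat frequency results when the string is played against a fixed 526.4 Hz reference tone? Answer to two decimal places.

24.80 Hz

For a string, f ∝ √T, so the new frequency is 526.4·√0.908 = 501.6015 Hz.
f_beat = |501.6015 − 526.4| = 24.80 Hz.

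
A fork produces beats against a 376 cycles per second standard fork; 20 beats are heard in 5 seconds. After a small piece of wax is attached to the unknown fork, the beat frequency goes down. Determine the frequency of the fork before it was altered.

380 Hz

Beat frequency = 20/5 = 4 Hz.
|f − 376| = 4, so the fork was at either 372 Hz or 380 Hz.
Loading a fork with wax lowers its frequency; the adjustment lowers the fork's frequency.
The beat rate fell, so the adjustment moved the fork toward 376 Hz — it must have started above the reference.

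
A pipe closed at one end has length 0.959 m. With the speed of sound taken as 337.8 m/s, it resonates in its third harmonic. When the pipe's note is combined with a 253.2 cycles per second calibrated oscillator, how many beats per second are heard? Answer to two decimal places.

Closed pipe (odd harmonics): f_n = n·v/(4L) = 3·337.8/(4·0.959) = 264.1814 Hz.
f_beat = |264.1814 − 253.2| = 10.98 Hz.

10.98 Hz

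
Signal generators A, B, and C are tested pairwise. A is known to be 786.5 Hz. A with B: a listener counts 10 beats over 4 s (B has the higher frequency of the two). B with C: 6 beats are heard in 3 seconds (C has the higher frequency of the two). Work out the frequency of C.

791 Hz

A–B: Beat frequency = 10/4 = 2.5 Hz.
B is above A, so f_B = 786.5 + 2.5 = 789 Hz.
B–C: Beat frequency = 6/3 = 2 Hz.
C is above B, so f_C = 789 + 2 = 791 Hz.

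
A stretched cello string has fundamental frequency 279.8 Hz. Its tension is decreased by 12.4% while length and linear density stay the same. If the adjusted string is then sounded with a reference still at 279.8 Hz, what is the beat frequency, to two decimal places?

17.92 Hz

For a string, f ∝ √T, so the new frequency is 279.8·√0.876 = 261.8785 Hz.
f_beat = |261.8785 − 279.8| = 17.92 Hz.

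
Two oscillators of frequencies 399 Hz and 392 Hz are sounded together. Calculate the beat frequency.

7 Hz

f_beat = |f₁ − f₂|.
|399 − 392| = 7 Hz.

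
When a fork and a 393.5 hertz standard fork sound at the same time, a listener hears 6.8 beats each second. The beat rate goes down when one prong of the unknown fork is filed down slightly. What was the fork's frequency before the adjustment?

386.7 Hz

|f − 393.5| = 6.8, so the fork was at either 386.7 Hz or 400.3 Hz.
Filing a prong removes mass and raises the fork's frequency; the adjustment raises the fork's frequency.
The beat rate fell, so the adjustment moved the fork toward 393.5 Hz — it must have started below the reference.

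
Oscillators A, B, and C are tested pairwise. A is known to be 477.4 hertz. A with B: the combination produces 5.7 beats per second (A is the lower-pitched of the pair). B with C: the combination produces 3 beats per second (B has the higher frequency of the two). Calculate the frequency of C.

480.1 Hz

B is above A, so f_B = 477.4 + 5.7 = 483.1 Hz.
C is below B, so f_C = 483.1 − 3 = 480.1 Hz.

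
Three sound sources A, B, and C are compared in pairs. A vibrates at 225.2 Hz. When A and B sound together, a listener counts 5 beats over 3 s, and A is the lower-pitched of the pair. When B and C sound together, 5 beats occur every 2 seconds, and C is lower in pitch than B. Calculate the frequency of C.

A–B: Beat frequency = 5/3 = 1.6667 Hz.
B is above A, so f_B = 225.2 + 1.6667 = 226.8667 Hz.
B–C: Beat frequency = 5/2 = 2.5 Hz.
C is below B, so f_C = 226.8667 − 2.5 = 224.3667 Hz.

224.3667 Hz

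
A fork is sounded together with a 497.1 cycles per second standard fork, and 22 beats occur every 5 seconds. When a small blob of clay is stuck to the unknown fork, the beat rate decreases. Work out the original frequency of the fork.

501.5 Hz

Beat frequency = 22/5 = 4.4 Hz.
|f − 497.1| = 4.4, so the fork was at either 492.7 Hz or 501.5 Hz.
Adding mass to a fork lowers its frequency; the adjustment lowers the fork's frequency.
The beat rate fell, so the adjustment moved the fork toward 497.1 Hz — it must have started above the reference.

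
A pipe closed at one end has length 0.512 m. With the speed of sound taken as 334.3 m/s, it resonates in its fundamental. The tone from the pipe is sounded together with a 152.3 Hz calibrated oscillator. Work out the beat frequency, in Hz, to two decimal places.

Closed pipe (odd harmonics): f_n = n·v/(4L) = 1·334.3/(4·0.512) = 163.2324 Hz.
f_beat = |163.2324 − 152.3| = 10.93 Hz.

10.93 Hz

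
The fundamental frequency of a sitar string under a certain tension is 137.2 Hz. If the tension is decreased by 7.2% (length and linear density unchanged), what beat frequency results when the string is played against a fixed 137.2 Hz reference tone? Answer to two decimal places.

5.03 Hz

For a string, f ∝ √T, so the new frequency is 137.2·√0.928 = 132.1685 Hz.
f_beat = |132.1685 − 137.2| = 5.03 Hz.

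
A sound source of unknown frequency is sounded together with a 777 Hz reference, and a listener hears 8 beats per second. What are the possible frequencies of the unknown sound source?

|f − 777| = 8, so f = 777 ± 8.

769 Hz or 785 Hz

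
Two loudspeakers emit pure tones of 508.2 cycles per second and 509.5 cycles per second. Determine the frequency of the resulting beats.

The beat frequency equals the magnitude of the frequency difference.
|508.2 − 509.5| = 1.3 Hz.

1.3 Hz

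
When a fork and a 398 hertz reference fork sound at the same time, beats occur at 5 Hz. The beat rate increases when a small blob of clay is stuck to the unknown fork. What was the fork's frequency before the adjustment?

|f − 398| = 5, so the fork was at either 393 Hz or 403 Hz.
Adding mass to a fork lowers its frequency; the adjustment lowers the fork's frequency.
The beat rate rose, so the adjustment moved the fork further from 398 Hz — it was already below the reference.

393 Hz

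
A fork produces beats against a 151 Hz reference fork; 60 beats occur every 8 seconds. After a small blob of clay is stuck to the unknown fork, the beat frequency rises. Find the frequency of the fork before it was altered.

143.5 Hz

Beat frequency = 60/8 = 7.5 Hz.
|f − 151| = 7.5, so the fork was at either 143.5 Hz or 158.5 Hz.
Adding mass to a fork lowers its frequency; the adjustment lowers the fork's frequency.
The beat rate rose, so the adjustment moved the fork further from 151 Hz — it was already below the reference.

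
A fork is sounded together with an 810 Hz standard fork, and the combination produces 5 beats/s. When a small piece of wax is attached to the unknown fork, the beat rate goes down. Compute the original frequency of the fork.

815 Hz

|f − 810| = 5, so the fork was at either 805 Hz or 815 Hz.
Loading a fork with wax lowers its frequency; the adjustment lowers the fork's frequency.
The beat rate fell, so the adjustment moved the fork toward 810 Hz — it must have started above the reference.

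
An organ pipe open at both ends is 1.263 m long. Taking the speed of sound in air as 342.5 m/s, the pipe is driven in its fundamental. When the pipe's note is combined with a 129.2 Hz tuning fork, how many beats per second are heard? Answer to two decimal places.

Open pipe: f_n = n·v/(2L) = 1·342.5/(2·1.263) = 135.5899 Hz.
f_beat = |135.5899 − 129.2| = 6.39 Hz.

6.39 Hz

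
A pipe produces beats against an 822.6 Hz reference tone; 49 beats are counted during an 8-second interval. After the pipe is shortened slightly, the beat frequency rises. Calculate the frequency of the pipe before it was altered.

Beat frequency = 49/8 = 6.125 Hz.
|f − 822.6| = 6.125, so the pipe was at either 816.475 Hz or 828.725 Hz.
A shorter pipe has a higher fundamental; the adjustment raises the pipe's frequency.
The beat rate rose, so the adjustment moved the pipe further from 822.6 Hz — it was already above the reference.

828.725 Hz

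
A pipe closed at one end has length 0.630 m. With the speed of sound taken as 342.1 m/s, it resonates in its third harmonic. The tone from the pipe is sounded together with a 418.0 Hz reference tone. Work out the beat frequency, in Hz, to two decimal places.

Closed pipe (odd harmonics): f_n = n·v/(4L) = 3·342.1/(4·0.630) = 407.2619 Hz.
f_beat = |407.2619 − 418.0| = 10.74 Hz.

10.74 Hz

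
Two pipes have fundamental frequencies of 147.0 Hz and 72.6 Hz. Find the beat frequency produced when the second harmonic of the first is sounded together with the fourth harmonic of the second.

3.6 Hz

Second harmonic of the first: 2·147.0 = 294.0 Hz.
Fourth harmonic of the second: 4·72.6 = 290.4 Hz.
f_beat = |294.0 − 290.4| = 3.6 Hz.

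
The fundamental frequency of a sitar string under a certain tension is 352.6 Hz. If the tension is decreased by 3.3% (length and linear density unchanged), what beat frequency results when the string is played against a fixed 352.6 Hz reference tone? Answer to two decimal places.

5.87 Hz

For a string, f ∝ √T, so the new frequency is 352.6·√0.967 = 346.7333 Hz.
f_beat = |346.7333 − 352.6| = 5.87 Hz.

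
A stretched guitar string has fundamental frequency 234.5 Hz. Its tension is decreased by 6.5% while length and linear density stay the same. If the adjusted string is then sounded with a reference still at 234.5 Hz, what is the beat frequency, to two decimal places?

7.75 Hz

For a string, f ∝ √T, so the new frequency is 234.5·√0.935 = 226.7507 Hz.
f_beat = |226.7507 − 234.5| = 7.75 Hz.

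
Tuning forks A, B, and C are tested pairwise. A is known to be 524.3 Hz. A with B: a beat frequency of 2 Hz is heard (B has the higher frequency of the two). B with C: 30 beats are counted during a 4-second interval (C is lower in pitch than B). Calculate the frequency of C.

518.8 Hz

B is above A, so f_B = 524.3 + 2 = 526.3 Hz.
B–C: Beat frequency = 30/4 = 7.5 Hz.
C is below B, so f_C = 526.3 − 7.5 = 518.8 Hz.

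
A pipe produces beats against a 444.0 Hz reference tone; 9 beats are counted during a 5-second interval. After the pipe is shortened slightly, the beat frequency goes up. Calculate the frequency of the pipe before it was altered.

445.8 Hz

Beat frequency = 9/5 = 1.8 Hz.
|f − 444.0| = 1.8, so the pipe was at either 442.2 Hz or 445.8 Hz.
A shorter pipe has a higher fundamental; the adjustment raises the pipe's frequency.
The beat rate rose, so the adjustment moved the pipe further from 444.0 Hz — it was already above the reference.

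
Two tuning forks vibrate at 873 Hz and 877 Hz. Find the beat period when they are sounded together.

f_beat = |873 − 877| = 4 Hz.
Beat period T = 1 / f_beat = 1 / 4 s.

0.250 s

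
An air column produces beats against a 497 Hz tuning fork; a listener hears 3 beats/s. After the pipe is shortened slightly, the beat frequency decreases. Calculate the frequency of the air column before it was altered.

494 Hz

|f − 497| = 3, so the air column was at either 494 Hz or 500 Hz.
A shorter pipe has a higher fundamental; the adjustment raises the air column's frequency.
The beat rate fell, so the adjustment moved the air column toward 497 Hz — it must have started below the reference.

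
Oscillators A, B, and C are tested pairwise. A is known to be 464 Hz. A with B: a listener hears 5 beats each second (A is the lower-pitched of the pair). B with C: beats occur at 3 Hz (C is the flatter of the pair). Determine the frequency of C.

B is above A, so f_B = 464 + 5 = 469 Hz.
C is below B, so f_C = 469 − 3 = 466 Hz.

466 Hz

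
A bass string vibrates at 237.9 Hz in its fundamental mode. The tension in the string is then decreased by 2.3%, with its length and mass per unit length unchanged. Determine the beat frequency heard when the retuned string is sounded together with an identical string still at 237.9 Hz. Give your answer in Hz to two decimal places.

For a string, f ∝ √T, so the new frequency is 237.9·√0.977 = 235.1482 Hz.
f_beat = |235.1482 − 237.9| = 2.75 Hz.

2.75 Hz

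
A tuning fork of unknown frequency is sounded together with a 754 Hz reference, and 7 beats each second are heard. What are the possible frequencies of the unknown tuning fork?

|f − 754| = 7, so f = 754 ± 7.

747 Hz or 761 Hz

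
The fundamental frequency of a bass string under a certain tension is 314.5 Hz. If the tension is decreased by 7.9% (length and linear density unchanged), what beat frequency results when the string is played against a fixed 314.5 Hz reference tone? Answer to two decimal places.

12.68 Hz

For a string, f ∝ √T, so the new frequency is 314.5·√0.921 = 301.8217 Hz.
f_beat = |301.8217 − 314.5| = 12.68 Hz.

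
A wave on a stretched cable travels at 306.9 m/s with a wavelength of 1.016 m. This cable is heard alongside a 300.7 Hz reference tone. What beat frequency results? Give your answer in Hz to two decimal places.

Source frequency f = v/λ = 306.9/1.016 = 302.0669 Hz.
f_beat = |302.0669 − 300.7| = 1.37 Hz.

1.37 Hz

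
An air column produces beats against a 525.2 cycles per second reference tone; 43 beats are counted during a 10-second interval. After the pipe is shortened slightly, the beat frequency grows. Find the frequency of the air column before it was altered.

Beat frequency = 43/10 = 4.3 Hz.
|f − 525.2| = 4.3, so the air column was at either 520.9 Hz or 529.5 Hz.
A shorter pipe has a higher fundamental; the adjustment raises the air column's frequency.
The beat rate rose, so the adjustment moved the air column further from 525.2 Hz — it was already above the reference.

529.5 Hz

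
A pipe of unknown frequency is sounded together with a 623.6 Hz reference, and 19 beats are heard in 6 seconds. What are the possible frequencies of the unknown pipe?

Beat frequency = 19/6 = 3.1667 Hz.
|f − 623.6| = 3.1667, so f = 623.6 ± 3.1667.

620.4333 Hz or 626.7667 Hz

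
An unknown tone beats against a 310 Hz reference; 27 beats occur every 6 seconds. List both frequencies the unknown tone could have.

305.5 Hz or 314.5 Hz

Beat frequency = 27/6 = 4.5 Hz.
|f − 310| = 4.5, so f = 310 ± 4.5.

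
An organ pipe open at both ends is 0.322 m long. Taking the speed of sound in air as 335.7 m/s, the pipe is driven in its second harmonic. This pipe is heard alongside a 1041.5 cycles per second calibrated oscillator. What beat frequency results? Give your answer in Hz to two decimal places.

1.05 Hz

Open pipe: f_n = n·v/(2L) = 2·335.7/(2·0.322) = 1042.5466 Hz.
f_beat = |1042.5466 − 1041.5| = 1.05 Hz.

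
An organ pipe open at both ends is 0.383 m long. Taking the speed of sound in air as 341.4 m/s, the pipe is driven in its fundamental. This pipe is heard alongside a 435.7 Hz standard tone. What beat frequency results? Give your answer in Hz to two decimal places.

Open pipe: f_n = n·v/(2L) = 1·341.4/(2·0.383) = 445.6919 Hz.
f_beat = |445.6919 − 435.7| = 9.99 Hz.

9.99 Hz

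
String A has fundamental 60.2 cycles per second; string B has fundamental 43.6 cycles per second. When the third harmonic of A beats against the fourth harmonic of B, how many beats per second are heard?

6.2 Hz

Third harmonic of the first: 3·60.2 = 180.6 Hz.
Fourth harmonic of the second: 4·43.6 = 174.4 Hz.
f_beat = |180.6 − 174.4| = 6.2 Hz.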